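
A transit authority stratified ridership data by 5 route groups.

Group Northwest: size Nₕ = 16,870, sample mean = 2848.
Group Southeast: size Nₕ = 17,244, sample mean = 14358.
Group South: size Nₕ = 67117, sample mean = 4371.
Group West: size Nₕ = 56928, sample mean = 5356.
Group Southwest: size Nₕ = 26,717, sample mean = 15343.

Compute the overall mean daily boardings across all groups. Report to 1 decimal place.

N = 16870 + 17244 + 67117 + 56928 + 26717 = 184876.
Overall mean = Σ (Nₕ/N)·x̄ₕ — weight by population share, not a simple average.
Σ Nₕx̄ₕ = 16870·2848 + 17244·14358 + 67117·4371 + 56928·5356 + 26717·15343 = 48045760 + 247589352 + 293368407 + 304906368 + 409918931 = 1303828818.
Divide by N: 1303828818 / 184876 = 7052.450... → 7052.5.

7052.5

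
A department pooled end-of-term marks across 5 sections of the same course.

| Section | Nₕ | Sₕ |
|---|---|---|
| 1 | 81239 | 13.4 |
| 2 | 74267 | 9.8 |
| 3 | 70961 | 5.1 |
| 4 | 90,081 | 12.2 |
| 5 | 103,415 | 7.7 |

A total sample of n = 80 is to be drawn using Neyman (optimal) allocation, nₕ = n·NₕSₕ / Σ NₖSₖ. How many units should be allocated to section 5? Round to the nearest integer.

16

1: NₕSₕ = 81239·13.4 = 1088602.6
2: NₕSₕ = 74267·9.8 = 727816.6
3: NₕSₕ = 70961·5.1 = 361901.1
4: NₕSₕ = 90081·12.2 = 1098988.2
5: NₕSₕ = 103415·7.7 = 796295.5
Σ NₕSₕ = 4073604.
n_5 = 80·796295.5/4073604 = 15.638... → 16.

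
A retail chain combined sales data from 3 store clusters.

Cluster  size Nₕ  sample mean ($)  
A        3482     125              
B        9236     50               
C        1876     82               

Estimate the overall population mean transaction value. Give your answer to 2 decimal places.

72.01

x̄_st = (Σ Nₕx̄ₕ) / (Σ Nₕ) = (3482·125 + 9236·50 + 1876·82) / 14594
= 1050882 / 14594 = 72.0078... → 72.01.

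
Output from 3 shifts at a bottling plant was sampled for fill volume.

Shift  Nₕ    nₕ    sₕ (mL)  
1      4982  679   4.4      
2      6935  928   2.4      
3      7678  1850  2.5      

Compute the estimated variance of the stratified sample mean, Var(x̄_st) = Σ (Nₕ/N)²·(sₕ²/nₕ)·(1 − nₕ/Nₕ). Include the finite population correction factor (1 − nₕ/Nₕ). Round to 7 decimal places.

N = 19595. Term for each stratum: Wₕ²sₕ²/nₕ·(1−nₕ/Nₕ).
Var(x̄_st) = 0.0015919159 + 0.0006734232 + 0.0003937181 = 0.0026590572 → 0.0026591.

0.0026591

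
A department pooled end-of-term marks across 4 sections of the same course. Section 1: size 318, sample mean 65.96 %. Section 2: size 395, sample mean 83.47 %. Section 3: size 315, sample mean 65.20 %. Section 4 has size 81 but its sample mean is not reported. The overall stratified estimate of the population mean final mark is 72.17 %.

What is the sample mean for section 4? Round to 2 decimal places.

68.55

Σ Nₕx̄ₕ = N·μ, so 81·x̄_4 = 1109·72.17 − (318·65.96 + 395·83.47 + 315·65.20).
= 80036.53 − 74483.93 = 5552.6.
x̄_4 = 5552.6 / 81 = 68.5506... → 68.55.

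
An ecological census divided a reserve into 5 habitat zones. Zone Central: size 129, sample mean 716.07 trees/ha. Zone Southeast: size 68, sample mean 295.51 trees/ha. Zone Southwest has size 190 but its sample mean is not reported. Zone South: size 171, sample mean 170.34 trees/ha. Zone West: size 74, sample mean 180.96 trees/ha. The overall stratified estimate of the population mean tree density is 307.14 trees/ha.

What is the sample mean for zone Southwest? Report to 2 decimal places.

205.92

Σ Nₕx̄ₕ = N·μ, so 190·x̄_Southwest = 632·307.14 − (129·716.07 + 68·295.51 + 171·170.34 + 74·180.96).
= 194112.48 − 154986.89 = 39125.59.
x̄_Southwest = 39125.59 / 190 = 205.9242... → 205.92.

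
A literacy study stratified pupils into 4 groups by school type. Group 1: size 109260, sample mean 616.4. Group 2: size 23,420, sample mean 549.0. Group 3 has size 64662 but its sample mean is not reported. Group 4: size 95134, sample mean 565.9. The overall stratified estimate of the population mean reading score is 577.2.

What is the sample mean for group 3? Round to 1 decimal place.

537.8

N = 109260 + 23420 + 64662 + 95134 = 292476.
Overall total = μ·N = 577.2·292476 = 168817147.2.
Subtract the known strata: 109260·616.4 + 23420·549.0 + 95134·565.9 = 134041774.6.
Remaining total for group 3: 168817147.2 − 134041774.6 = 34775372.6.
Divide by its size: 34775372.6 / 64662 = 537.802... → 537.8.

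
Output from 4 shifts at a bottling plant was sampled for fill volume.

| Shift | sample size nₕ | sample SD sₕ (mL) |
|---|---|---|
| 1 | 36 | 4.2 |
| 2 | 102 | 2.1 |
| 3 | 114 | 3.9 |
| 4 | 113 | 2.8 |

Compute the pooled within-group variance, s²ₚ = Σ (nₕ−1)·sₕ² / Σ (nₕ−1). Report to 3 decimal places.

Degrees of freedom: 35 + 101 + 113 + 112 = 361.
Σ(nₕ−1)sₕ² = 35·17.64 + 101·4.41 + 113·15.21 + 112·7.84 = 3659.62.
s²ₚ = 3659.62 / 361 = 10.13745... → 10.137.

10.137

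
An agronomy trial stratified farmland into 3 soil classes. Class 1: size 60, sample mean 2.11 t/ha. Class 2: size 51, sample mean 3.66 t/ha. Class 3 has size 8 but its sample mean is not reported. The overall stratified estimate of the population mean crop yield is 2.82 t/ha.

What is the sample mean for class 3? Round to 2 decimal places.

Σ Nₕx̄ₕ = N·μ, so 8·x̄_3 = 119·2.82 − (60·2.11 + 51·3.66).
= 335.58 − 313.26 = 22.32.
x̄_3 = 22.32 / 8 = 2.79 → 2.79.

2.79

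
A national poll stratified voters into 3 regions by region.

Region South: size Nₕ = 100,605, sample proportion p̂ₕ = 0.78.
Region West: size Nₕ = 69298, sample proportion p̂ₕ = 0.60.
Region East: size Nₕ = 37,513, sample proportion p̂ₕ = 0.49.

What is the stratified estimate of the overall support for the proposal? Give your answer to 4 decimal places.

N = 100605 + 69298 + 37513 = 207416.
Overall proportion = Σ (Nₕ/N)·p̂ₕ.
Σ Nₕp̂ₕ = 78471.9 + 41578.8 + 18381.37 = 138432.07.
138432.07 / 207416 = 0.667413... → 0.6674.

0.6674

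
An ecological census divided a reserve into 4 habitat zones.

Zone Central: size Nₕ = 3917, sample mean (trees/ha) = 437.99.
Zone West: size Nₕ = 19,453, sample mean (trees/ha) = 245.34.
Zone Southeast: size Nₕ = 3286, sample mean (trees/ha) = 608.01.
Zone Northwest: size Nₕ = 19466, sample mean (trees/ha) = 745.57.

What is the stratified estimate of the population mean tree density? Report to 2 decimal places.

498.66

x̄_st = (Σ Nₕx̄ₕ) / (Σ Nₕ) = (3917·437.99 + 19453·245.34 + 3286·608.01 + 19466·745.57) / 46122
= 22999392.33 / 46122 = 498.6642... → 498.66.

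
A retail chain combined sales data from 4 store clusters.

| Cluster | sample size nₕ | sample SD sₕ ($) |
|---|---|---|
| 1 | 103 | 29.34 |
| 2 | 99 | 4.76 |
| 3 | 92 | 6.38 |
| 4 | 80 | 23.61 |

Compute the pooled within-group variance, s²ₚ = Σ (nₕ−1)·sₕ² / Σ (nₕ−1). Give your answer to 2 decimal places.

Degrees of freedom: 102 + 98 + 91 + 79 = 370.
Σ(nₕ−1)sₕ² = 102·860.8356 + 98·22.6576 + 91·40.7044 + 79·557.4321 = 137766.9123.
s²ₚ = 137766.9123 / 370 = 372.3430... → 372.34.

372.34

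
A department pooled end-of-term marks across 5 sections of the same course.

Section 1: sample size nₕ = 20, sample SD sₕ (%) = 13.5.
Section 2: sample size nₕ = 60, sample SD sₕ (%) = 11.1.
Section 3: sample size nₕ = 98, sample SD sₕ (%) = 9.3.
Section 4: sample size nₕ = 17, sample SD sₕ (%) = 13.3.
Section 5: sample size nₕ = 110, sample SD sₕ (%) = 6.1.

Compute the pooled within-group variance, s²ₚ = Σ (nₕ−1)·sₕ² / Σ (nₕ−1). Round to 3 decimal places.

86.693

Degrees of freedom: 19 + 59 + 97 + 16 + 109 = 300.
Σ(nₕ−1)sₕ² = 19·182.25 + 59·123.21 + 97·86.49 + 16·176.89 + 109·37.21 = 26007.8.
s²ₚ = 26007.8 / 300 = 86.69267... → 86.693.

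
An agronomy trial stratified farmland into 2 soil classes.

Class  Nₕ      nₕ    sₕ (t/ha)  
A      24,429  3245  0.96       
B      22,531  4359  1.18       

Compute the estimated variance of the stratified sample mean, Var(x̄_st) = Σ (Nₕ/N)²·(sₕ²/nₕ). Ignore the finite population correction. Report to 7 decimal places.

0.0001504

N = 46960; Wₕ = Nₕ/N.
class A: (24429/46960)²·0.96²/3245 = 0.0000768569
class B: (22531/46960)²·1.18²/4359 = 0.0000735329
Sum = 0.0001503899 → 0.0001504.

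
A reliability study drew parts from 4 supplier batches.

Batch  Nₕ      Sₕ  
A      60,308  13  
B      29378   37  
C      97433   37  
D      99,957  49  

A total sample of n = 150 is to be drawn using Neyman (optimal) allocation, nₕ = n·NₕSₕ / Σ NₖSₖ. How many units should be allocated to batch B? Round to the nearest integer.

A: NₕSₕ = 60308·13 = 784004
B: NₕSₕ = 29378·37 = 1086986
C: NₕSₕ = 97433·37 = 3605021
D: NₕSₕ = 99957·49 = 4897893
Σ NₕSₕ = 10373904.
n_B = 150·1086986/10373904 = 15.717... → 16.

16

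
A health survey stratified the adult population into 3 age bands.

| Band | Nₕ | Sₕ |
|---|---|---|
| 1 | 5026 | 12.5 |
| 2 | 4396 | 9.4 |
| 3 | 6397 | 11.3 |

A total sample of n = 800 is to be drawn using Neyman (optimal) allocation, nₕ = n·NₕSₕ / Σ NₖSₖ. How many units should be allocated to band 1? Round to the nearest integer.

1: NₕSₕ = 5026·12.5 = 62825
2: NₕSₕ = 4396·9.4 = 41322.4
3: NₕSₕ = 6397·11.3 = 72286.1
Σ NₕSₕ = 176433.5.
n_1 = 800·62825/176433.5 = 284.867... → 285.

285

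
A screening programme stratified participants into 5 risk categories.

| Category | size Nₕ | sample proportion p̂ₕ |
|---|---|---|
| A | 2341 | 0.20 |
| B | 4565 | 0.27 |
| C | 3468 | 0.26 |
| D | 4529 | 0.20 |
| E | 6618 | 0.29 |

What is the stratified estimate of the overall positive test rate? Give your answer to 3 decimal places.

Wₕ = Nₕ/N with N = 21521: 0.1088, 0.2121, 0.1611, 0.2104, 0.3075.
p̂_st = 0.1088·0.20 + 0.2121·0.27 + 0.1611·0.26 + 0.2104·0.20 + 0.3075·0.29 ≈ 0.25219... → 0.252.

0.252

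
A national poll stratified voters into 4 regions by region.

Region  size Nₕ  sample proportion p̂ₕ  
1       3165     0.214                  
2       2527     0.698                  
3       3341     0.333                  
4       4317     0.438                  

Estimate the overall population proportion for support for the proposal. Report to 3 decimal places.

N = 3165 + 2527 + 3341 + 4317 = 13350.
Overall proportion = Σ (Nₕ/N)·p̂ₕ.
Σ Nₕp̂ₕ = 677.31 + 1763.846 + 1112.553 + 1890.846 = 5444.555.
5444.555 / 13350 = 0.40783... → 0.408.

0.408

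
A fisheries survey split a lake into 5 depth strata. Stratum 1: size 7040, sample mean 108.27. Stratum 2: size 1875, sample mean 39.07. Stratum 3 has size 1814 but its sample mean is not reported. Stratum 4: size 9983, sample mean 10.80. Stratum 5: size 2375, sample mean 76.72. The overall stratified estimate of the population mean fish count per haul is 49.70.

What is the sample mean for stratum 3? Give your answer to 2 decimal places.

N = 7040 + 1875 + 1814 + 9983 + 2375 = 23087.
Overall total = μ·N = 49.70·23087 = 1147423.9.
Subtract the known strata: 7040·108.27 + 1875·39.07 + 9983·10.80 + 2375·76.72 = 1125503.45.
Remaining total for stratum 3: 1147423.9 − 1125503.45 = 21920.45.
Divide by its size: 21920.45 / 1814 = 12.0840... → 12.08.

12.08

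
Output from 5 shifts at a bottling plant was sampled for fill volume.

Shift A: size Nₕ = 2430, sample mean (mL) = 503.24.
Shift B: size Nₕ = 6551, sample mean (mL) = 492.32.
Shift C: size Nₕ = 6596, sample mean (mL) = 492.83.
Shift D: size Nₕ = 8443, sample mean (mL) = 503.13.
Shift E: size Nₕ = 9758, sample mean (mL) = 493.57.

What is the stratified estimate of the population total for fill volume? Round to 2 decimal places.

A: 2430·503.24 = 1222873.2
B: 6551·492.32 = 3225188.32
C: 6596·492.83 = 3250706.68
D: 8443·503.13 = 4247926.59
E: 9758·493.57 = 4816256.06
τ̂ = Σ Nₕx̄ₕ = 16762950.85.

16762950.85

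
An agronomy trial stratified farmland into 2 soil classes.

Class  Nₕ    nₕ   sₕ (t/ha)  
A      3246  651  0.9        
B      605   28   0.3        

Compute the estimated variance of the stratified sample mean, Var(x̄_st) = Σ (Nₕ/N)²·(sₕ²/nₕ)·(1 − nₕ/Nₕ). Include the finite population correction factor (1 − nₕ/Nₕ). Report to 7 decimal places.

0.0007824

N = 3851; Wₕ = Nₕ/N.
class A: (3246/3851)²·0.9²/651·(1 − 651/3246) = 0.0007067127
class B: (605/3851)²·0.3²/28·(1 − 28/605) = 0.0000756604
Sum = 0.0007823731 → 0.0007824.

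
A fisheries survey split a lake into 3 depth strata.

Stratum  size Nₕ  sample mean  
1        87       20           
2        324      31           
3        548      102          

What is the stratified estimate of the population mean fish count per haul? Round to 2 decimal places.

70.57

N = 959; weights Wₕ = Nₕ/N = (0.0907, 0.3379, 0.5714).
x̄_st = Σ Wₕ·x̄ₕ = 0.0907·20 + 0.3379·31 + 0.5714·102 ≈ 70.5735...
→ 70.57.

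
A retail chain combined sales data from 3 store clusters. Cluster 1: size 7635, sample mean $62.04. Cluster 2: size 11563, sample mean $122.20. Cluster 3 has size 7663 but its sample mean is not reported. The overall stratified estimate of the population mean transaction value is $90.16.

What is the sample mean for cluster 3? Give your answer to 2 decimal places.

69.83

Σ Nₕx̄ₕ = N·μ, so 7663·x̄_3 = 26861·90.16 − (7635·62.04 + 11563·122.20).
= 2421787.76 − 1886674 = 535113.76.
x̄_3 = 535113.76 / 7663 = 69.8308... → 69.83.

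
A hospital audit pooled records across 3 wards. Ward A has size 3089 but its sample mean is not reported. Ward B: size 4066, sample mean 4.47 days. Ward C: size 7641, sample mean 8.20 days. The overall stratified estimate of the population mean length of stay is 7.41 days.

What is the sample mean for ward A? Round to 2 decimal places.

Σ Nₕx̄ₕ = N·μ, so 3089·x̄_A = 14796·7.41 − (4066·4.47 + 7641·8.20).
= 109638.36 − 80831.22 = 28807.14.
x̄_A = 28807.14 / 3089 = 9.3257... → 9.33.

9.33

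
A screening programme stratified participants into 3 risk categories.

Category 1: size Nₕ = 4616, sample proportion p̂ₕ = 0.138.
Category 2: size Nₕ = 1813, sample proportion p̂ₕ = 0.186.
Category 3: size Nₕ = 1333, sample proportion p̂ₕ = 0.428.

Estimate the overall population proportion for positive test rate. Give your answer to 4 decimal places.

Wₕ = Nₕ/N with N = 7762: 0.5947, 0.2336, 0.1717.
p̂_st = 0.5947·0.138 + 0.2336·0.186 + 0.1717·0.428 ≈ 0.199014... → 0.1990.

0.1990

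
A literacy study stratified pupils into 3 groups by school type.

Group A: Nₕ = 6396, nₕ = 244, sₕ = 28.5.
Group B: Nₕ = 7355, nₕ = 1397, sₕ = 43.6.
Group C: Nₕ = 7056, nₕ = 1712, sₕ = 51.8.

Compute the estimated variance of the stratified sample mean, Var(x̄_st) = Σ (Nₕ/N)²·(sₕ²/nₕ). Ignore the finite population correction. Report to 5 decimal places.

N = 20807; Wₕ = Nₕ/N.
group A: (6396/20807)²·28.5²/244 = 0.31455592
group B: (7355/20807)²·43.6²/1397 = 0.17002900
group C: (7056/20807)²·51.8²/1712 = 0.18024116
Sum = 0.66482608 → 0.66483.

0.66483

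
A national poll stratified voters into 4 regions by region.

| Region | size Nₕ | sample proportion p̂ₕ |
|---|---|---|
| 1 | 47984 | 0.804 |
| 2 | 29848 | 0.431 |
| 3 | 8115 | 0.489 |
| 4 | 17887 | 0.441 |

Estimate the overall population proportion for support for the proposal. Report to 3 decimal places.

0.610

Wₕ = Nₕ/N with N = 103834: 0.4621, 0.2875, 0.0782, 0.1723.
p̂_st = 0.4621·0.804 + 0.2875·0.431 + 0.0782·0.489 + 0.1723·0.441 ≈ 0.60963... → 0.610.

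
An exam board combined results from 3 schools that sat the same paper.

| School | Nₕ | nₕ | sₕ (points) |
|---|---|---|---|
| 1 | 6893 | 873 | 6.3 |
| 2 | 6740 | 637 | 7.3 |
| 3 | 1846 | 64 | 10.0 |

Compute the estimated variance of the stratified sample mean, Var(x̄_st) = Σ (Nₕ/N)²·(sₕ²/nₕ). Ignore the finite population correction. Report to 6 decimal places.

0.047100

N = 15479. Term for each stratum: Wₕ²sₕ²/nₕ.
Var(x̄_st) = 0.009015662 + 0.015861355 + 0.022222741 = 0.047099757 → 0.047100.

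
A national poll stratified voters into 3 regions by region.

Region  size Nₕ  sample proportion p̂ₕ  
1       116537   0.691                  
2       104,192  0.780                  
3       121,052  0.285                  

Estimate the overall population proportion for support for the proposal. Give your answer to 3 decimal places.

Wₕ = Nₕ/N with N = 341781: 0.3410, 0.3049, 0.3542.
p̂_st = 0.3410·0.691 + 0.3049·0.780 + 0.3542·0.285 ≈ 0.57433... → 0.574.

0.574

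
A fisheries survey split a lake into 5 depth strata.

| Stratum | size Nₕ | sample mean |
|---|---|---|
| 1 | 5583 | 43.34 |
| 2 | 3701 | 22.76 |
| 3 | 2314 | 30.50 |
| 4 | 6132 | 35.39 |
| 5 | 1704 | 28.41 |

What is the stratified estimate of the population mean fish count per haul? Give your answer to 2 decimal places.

N = 5583 + 3701 + 2314 + 6132 + 1704 = 19434.
Overall mean = Σ (Nₕ/N)·x̄ₕ — weight by population share, not a simple average.
Σ Nₕx̄ₕ = 5583·43.34 + 3701·22.76 + 2314·30.50 + 6132·35.39 + 1704·28.41 = 241967.22 + 84234.76 + 70577 + 217011.48 + 48410.64 = 662201.1.
Divide by N: 662201.1 / 19434 = 34.0744... → 34.07.

34.07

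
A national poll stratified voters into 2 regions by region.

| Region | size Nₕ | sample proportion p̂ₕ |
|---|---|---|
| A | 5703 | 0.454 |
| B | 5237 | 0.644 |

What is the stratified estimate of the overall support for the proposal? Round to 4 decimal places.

N = 5703 + 5237 = 10940.
Overall proportion = Σ (Nₕ/N)·p̂ₕ.
Σ Nₕp̂ₕ = 2589.162 + 3372.628 = 5961.79.
5961.79 / 10940 = 0.544953... → 0.5450.

0.5450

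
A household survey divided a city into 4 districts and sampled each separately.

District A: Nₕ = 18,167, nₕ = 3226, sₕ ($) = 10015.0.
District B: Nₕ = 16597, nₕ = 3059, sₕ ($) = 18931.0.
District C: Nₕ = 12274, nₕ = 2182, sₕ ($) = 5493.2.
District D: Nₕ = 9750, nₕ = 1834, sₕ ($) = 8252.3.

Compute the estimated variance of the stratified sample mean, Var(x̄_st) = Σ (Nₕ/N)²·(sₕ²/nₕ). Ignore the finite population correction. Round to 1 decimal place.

N = 56788; Wₕ = Nₕ/N.
district A: (18167/56788)²·10015.0²/3226 = 3181.9315
district B: (16597/56788)²·18931.0²/3059 = 10007.2252
district C: (12274/56788)²·5493.2²/2182 = 646.0337
district D: (9750/56788)²·8252.3²/1834 = 1094.5781
Sum = 14929.7686 → 14929.8.

14929.8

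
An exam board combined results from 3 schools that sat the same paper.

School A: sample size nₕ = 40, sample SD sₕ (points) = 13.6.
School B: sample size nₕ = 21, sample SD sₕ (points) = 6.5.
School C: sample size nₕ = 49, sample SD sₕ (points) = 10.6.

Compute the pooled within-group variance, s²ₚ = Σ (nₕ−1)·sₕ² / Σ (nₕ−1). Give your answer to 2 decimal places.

A: (40−1)·13.6² = 39·184.96 = 7213.44
B: (21−1)·6.5² = 20·42.25 = 845
C: (49−1)·10.6² = 48·112.36 = 5393.28
Numerator = 13451.72; denominator = Σ(nₕ−1) = 107.
s²ₚ = 13451.72/107 = 125.7170... → 125.72.

125.72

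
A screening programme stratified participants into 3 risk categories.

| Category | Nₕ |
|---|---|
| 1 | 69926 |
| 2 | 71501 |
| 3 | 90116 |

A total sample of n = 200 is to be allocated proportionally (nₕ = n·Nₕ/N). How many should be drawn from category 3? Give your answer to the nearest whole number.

78

N = 69926 + 71501 + 90116 = 231543.
n_3 = 200·90116/231543 = 77.840... → 78.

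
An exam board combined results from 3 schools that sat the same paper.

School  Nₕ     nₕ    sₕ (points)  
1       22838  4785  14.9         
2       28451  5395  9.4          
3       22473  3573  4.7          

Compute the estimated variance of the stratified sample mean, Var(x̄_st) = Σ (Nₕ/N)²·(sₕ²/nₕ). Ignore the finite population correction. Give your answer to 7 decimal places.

N = 73762. Term for each stratum: Wₕ²sₕ²/nₕ.
Var(x̄_st) = 0.0044477602 + 0.0024366545 + 0.0005738778 = 0.0074582926 → 0.0074583.

0.0074583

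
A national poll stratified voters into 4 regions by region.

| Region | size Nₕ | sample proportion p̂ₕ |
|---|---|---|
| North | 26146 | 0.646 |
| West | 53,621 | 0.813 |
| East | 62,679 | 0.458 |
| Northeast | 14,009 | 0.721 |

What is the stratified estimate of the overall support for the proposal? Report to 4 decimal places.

0.6346

Wₕ = Nₕ/N with N = 156455: 0.1671, 0.3427, 0.4006, 0.0895.
p̂_st = 0.1671·0.646 + 0.3427·0.813 + 0.4006·0.458 + 0.0895·0.721 ≈ 0.634634... → 0.6346.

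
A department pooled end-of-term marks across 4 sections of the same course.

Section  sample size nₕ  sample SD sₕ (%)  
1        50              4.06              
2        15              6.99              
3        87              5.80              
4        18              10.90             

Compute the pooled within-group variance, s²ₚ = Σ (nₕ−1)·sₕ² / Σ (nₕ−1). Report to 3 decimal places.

Degrees of freedom: 49 + 14 + 86 + 17 = 166.
Σ(nₕ−1)sₕ² = 49·16.4836 + 14·48.8601 + 86·33.64 + 17·118.81 = 6404.5478.
s²ₚ = 6404.5478 / 166 = 38.58161... → 38.582.

38.582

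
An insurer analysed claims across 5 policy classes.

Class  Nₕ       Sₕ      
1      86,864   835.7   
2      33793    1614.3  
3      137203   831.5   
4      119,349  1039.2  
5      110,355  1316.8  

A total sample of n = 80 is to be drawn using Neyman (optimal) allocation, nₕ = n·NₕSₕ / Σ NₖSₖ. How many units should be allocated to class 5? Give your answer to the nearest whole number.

1: NₕSₕ = 86864·835.7 = 72592244.8
2: NₕSₕ = 33793·1614.3 = 54552039.9
3: NₕSₕ = 137203·831.5 = 114084294.5
4: NₕSₕ = 119349·1039.2 = 124027480.8
5: NₕSₕ = 110355·1316.8 = 145315464
Σ NₕSₕ = 510571524.
n_5 = 80·145315464/510571524 = 22.769... → 23.

23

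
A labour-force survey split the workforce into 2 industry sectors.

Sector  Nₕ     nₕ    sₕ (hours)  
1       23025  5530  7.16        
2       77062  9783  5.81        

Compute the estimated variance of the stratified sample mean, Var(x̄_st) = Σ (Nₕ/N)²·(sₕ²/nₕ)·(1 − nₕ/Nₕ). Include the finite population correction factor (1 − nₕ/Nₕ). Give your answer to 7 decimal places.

0.0021586

N = 100087; Wₕ = Nₕ/N.
sector 1: (23025/100087)²·7.16²/5530·(1 − 5530/23025) = 0.0003727856
sector 2: (77062/100087)²·5.81²/9783·(1 − 9783/77062) = 0.0017858487
Sum = 0.0021586344 → 0.0021586.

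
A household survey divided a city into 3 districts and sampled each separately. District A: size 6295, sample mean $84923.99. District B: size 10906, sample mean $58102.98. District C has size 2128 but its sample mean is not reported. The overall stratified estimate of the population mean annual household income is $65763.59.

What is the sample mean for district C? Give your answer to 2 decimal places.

Σ Nₕx̄ₕ = N·μ, so 2128·x̄_C = 19329·65763.59 − (6295·84923.99 + 10906·58102.98).
= 1271144431.11 − 1168267616.93 = 102876814.18.
x̄_C = 102876814.18 / 2128 = 48344.3676... → 48344.37.

48344.37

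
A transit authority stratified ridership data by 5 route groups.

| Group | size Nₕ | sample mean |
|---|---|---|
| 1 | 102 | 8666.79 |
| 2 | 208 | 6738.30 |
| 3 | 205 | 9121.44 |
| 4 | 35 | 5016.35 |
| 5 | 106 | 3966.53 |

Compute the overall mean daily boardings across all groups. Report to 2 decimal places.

N = 102 + 208 + 205 + 35 + 106 = 656.
The stratified mean weights each stratum mean by its population share Nₕ/N.
Σ Nₕx̄ₕ = 102·8666.79 + 208·6738.30 + 205·9121.44 + 35·5016.35 + 106·3966.53 = 884012.58 + 1401566.4 + 1869895.2 + 175572.25 + 420452.18 = 4751498.61.
Divide by N: 4751498.61 / 656 = 7243.1381... → 7243.14.

7243.14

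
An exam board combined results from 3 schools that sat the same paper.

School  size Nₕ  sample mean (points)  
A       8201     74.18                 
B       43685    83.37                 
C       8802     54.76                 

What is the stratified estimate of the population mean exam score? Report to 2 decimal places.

77.98

x̄_st = (Σ Nₕx̄ₕ) / (Σ Nₕ) = (8201·74.18 + 43685·83.37 + 8802·54.76) / 60688
= 4732366.15 / 60688 = 77.9786... → 77.98.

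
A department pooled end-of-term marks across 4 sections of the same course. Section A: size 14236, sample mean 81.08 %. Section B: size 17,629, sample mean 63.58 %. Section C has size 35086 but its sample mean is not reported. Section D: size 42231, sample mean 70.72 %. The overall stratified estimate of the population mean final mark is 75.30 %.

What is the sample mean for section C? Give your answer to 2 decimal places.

N = 14236 + 17629 + 35086 + 42231 = 109182.
Overall total = μ·N = 75.30·109182 = 8221404.6.
Subtract the known strata: 14236·81.08 + 17629·63.58 + 42231·70.72 = 5261683.02.
Remaining total for section C: 8221404.6 − 5261683.02 = 2959721.58.
Divide by its size: 2959721.58 / 35086 = 84.3562... → 84.36.

84.36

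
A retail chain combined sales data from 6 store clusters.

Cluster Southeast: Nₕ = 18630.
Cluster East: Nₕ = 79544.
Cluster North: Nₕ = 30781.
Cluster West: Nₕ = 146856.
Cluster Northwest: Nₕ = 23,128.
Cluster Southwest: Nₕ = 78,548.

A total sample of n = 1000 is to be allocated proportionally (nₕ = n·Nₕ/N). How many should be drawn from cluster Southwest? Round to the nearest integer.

208

Share of cluster Southwest = 78548/377487 = 0.20808.
Allocate 1000 × 0.20808 = 208.081... → 208.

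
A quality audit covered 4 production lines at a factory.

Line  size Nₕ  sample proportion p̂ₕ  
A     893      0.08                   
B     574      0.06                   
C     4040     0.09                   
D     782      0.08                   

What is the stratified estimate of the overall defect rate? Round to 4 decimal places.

0.0846

Wₕ = Nₕ/N with N = 6289: 0.1420, 0.0913, 0.6424, 0.1243.
p̂_st = 0.1420·0.08 + 0.0913·0.06 + 0.6424·0.09 + 0.1243·0.08 ≈ 0.084599... → 0.0846.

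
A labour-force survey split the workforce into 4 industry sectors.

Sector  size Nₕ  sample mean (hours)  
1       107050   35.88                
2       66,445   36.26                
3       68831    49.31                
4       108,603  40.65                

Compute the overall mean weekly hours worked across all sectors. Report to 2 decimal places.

40.06

x̄_st = (Σ Nₕx̄ₕ) / (Σ Nₕ) = (107050·35.88 + 66445·36.26 + 68831·49.31 + 108603·40.65) / 350929
= 14059018.26 / 350929 = 40.0623... → 40.06.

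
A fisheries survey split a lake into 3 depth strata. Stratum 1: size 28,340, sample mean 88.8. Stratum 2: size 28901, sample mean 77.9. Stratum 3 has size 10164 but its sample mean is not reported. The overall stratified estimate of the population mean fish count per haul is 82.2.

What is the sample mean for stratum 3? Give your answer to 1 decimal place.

Σ Nₕx̄ₕ = N·μ, so 10164·x̄_3 = 67405·82.2 − (28340·88.8 + 28901·77.9).
= 5540691 − 4767979.9 = 772711.1.
x̄_3 = 772711.1 / 10164 = 76.024... → 76.0.

76.0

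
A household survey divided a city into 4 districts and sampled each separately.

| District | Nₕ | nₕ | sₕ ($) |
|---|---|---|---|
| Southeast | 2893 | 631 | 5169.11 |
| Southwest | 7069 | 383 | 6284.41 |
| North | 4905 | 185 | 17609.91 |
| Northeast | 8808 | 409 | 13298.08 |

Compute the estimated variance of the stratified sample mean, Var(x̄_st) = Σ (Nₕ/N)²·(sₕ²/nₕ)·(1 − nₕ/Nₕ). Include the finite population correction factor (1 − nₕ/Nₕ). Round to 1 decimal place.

135493.6

N = 23675; Wₕ = Nₕ/N.
district Southeast: (2893/23675)²·5169.11²/631·(1 − 631/2893) = 494.3827
district Southwest: (7069/23675)²·6284.41²/383·(1 − 383/7069) = 8695.1009
district North: (4905/23675)²·17609.91²/185·(1 − 185/4905) = 69237.8509
district Northeast: (8808/23675)²·13298.08²/409·(1 − 409/8808) = 57066.2699
Sum = 135493.6045 → 135493.6.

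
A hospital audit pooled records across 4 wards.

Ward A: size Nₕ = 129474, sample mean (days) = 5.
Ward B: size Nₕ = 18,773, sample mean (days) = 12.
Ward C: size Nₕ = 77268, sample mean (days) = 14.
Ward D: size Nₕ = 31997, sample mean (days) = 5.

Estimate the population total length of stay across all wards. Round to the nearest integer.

2114383

Estimate total by summing Nₕ·x̄ₕ over strata.
129474·5 + 18773·12 + 77268·14 + 31997·5 = 647370 + 225276 + 1081752 + 159985 = 2114383.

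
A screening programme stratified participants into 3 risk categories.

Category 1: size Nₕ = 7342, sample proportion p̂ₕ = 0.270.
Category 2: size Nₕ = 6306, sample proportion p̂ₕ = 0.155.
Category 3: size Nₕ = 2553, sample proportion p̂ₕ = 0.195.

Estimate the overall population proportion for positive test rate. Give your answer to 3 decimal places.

Wₕ = Nₕ/N with N = 16201: 0.4532, 0.3892, 0.1576.
p̂_st = 0.4532·0.270 + 0.3892·0.155 + 0.1576·0.195 ≈ 0.21342... → 0.213.

0.213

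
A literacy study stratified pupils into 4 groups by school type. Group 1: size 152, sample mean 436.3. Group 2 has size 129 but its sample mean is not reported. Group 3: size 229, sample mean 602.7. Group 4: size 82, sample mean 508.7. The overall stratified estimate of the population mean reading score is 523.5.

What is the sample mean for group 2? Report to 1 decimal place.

495.1

Σ Nₕx̄ₕ = N·μ, so 129·x̄_2 = 592·523.5 − (152·436.3 + 229·602.7 + 82·508.7).
= 309912 − 246049.3 = 63862.7.
x̄_2 = 63862.7 / 129 = 495.060... → 495.1.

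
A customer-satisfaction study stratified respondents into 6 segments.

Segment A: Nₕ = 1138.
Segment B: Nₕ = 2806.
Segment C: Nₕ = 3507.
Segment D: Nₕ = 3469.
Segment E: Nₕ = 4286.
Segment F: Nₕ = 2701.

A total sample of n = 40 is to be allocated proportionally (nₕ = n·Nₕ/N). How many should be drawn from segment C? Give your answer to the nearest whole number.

N = 1138 + 2806 + 3507 + 3469 + 4286 + 2701 = 17907.
n_C = 40·3507/17907 = 7.834... → 8.

8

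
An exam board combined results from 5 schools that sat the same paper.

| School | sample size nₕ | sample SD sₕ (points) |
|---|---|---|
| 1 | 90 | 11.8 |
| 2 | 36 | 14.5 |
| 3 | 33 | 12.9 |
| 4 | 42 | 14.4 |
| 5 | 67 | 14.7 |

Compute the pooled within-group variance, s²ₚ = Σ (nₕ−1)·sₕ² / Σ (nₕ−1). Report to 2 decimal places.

1: (90−1)·11.8² = 89·139.24 = 12392.36
2: (36−1)·14.5² = 35·210.25 = 7358.75
3: (33−1)·12.9² = 32·166.41 = 5325.12
4: (42−1)·14.4² = 41·207.36 = 8501.76
5: (67−1)·14.7² = 66·216.09 = 14261.94
Numerator = 47839.93; denominator = Σ(nₕ−1) = 263.
s²ₚ = 47839.93/263 = 181.9009... → 181.90.

181.90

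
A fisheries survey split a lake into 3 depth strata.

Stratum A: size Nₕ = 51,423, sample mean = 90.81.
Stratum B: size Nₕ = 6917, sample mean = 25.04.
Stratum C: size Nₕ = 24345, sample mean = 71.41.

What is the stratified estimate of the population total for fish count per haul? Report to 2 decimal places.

Estimate total by summing Nₕ·x̄ₕ over strata.
51423·90.81 + 6917·25.04 + 24345·71.41 = 4669722.63 + 173201.68 + 1738476.45 = 6581400.76.

6581400.76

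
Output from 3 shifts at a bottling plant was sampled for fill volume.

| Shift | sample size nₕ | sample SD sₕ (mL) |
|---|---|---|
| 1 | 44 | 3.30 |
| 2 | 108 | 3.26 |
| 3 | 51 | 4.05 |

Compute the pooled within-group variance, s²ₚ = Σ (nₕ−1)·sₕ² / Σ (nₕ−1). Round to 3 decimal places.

12.128

Degrees of freedom: 43 + 107 + 50 = 200.
Σ(nₕ−1)sₕ² = 43·10.89 + 107·10.6276 + 50·16.4025 = 2425.5482.
s²ₚ = 2425.5482 / 200 = 12.12774... → 12.128.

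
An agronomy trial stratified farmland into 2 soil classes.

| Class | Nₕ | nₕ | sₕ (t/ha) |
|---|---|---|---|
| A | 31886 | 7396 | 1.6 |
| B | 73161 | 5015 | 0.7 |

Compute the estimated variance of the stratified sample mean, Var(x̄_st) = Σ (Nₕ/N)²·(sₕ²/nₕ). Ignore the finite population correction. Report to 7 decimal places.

0.0000793

N = 105047. Term for each stratum: Wₕ²sₕ²/nₕ.
Var(x̄_st) = 0.0000318916 + 0.0000473933 = 0.0000792849 → 0.0000793.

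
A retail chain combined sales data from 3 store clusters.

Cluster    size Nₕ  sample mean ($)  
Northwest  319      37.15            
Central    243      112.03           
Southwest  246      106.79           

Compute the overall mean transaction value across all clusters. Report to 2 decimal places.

x̄_st = (Σ Nₕx̄ₕ) / (Σ Nₕ) = (319·37.15 + 243·112.03 + 246·106.79) / 808
= 65344.48 / 808 = 80.8719... → 80.87.

80.87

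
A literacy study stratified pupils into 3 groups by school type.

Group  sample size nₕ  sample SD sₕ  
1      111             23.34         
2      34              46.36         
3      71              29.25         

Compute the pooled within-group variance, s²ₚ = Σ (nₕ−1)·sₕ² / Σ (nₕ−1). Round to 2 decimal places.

895.48

1: (111−1)·23.34² = 110·544.7556 = 59923.116
2: (34−1)·46.36² = 33·2149.2496 = 70925.2368
3: (71−1)·29.25² = 70·855.5625 = 59889.375
Numerator = 190737.7278; denominator = Σ(nₕ−1) = 213.
s²ₚ = 190737.7278/213 = 895.4823... → 895.48.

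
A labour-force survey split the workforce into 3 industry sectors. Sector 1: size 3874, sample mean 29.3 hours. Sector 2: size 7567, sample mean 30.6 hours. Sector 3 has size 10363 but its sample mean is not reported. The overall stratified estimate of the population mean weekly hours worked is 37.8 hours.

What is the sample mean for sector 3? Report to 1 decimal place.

46.2

N = 3874 + 7567 + 10363 = 21804.
Overall total = μ·N = 37.8·21804 = 824191.2.
Subtract the known strata: 3874·29.3 + 7567·30.6 = 345058.4.
Remaining total for sector 3: 824191.2 − 345058.4 = 479132.8.
Divide by its size: 479132.8 / 10363 = 46.235... → 46.2.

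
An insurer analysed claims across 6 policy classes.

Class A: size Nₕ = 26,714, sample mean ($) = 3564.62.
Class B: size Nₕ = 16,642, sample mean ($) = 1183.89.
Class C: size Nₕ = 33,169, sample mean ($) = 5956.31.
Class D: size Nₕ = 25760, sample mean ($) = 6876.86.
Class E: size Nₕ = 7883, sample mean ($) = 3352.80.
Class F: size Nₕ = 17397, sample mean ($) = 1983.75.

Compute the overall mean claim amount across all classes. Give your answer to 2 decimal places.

N = 127565; weights Wₕ = Nₕ/N = (0.2094, 0.1305, 0.2600, 0.2019, 0.0618, 0.1364).
x̄_st = Σ Wₕ·x̄ₕ = 0.2094·3564.62 + 0.1305·1183.89 + 0.2600·5956.31 + 0.2019·6876.86 + 0.0618·3352.80 + 0.1364·1983.75 ≈ 4316.0878...
→ 4316.09.

4316.09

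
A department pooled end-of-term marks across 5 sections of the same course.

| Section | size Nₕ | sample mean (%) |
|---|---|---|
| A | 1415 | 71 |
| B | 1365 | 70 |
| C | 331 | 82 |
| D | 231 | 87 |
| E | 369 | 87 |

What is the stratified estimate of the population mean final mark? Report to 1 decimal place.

N = 1415 + 1365 + 331 + 231 + 369 = 3711.
Weight each subgroup mean by Nₕ/N and sum.
Σ Nₕx̄ₕ = 1415·71 + 1365·70 + 331·82 + 231·87 + 369·87 = 100465 + 95550 + 27142 + 20097 + 32103 = 275357.
Divide by N: 275357 / 3711 = 74.200... → 74.2.

74.2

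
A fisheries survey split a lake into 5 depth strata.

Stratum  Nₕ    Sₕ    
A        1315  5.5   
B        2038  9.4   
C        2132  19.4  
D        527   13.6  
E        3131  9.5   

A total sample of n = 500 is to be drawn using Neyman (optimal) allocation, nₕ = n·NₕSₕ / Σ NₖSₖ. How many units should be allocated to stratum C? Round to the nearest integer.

198

A: NₕSₕ = 1315·5.5 = 7232.5
B: NₕSₕ = 2038·9.4 = 19157.2
C: NₕSₕ = 2132·19.4 = 41360.8
D: NₕSₕ = 527·13.6 = 7167.2
E: NₕSₕ = 3131·9.5 = 29744.5
Σ NₕSₕ = 104662.2.
n_C = 500·41360.8/104662.2 = 197.592... → 198.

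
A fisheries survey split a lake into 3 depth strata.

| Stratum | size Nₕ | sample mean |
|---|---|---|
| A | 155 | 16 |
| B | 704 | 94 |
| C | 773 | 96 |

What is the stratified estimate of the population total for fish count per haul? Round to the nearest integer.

Estimate total by summing Nₕ·x̄ₕ over strata.
155·16 + 704·94 + 773·96 = 2480 + 66176 + 74208 = 142864.

142864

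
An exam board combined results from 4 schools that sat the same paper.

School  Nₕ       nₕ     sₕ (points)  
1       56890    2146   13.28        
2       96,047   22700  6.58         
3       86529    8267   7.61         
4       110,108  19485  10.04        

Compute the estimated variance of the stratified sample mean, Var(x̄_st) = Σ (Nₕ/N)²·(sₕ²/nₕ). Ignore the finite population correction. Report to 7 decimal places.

N = 349574. Term for each stratum: Wₕ²sₕ²/nₕ.
Var(x̄_st) = 0.0021765069 + 0.0001439844 + 0.0004292067 + 0.0005132471 = 0.0032629451 → 0.0032629.

0.0032629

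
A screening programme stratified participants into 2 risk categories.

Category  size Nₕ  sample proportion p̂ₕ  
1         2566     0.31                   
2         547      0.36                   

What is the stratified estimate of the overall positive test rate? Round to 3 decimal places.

0.319

Wₕ = Nₕ/N with N = 3113: 0.8243, 0.1757.
p̂_st = 0.8243·0.31 + 0.1757·0.36 ≈ 0.31879... → 0.319.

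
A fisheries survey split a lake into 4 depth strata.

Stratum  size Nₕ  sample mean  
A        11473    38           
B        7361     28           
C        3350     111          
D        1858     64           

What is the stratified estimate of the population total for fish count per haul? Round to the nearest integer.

Population total = Σ Nₕ·x̄ₕ (each stratum's size times its mean).
11473·38 + 7361·28 + 3350·111 + 1858·64 = 435974 + 206108 + 371850 + 118912 = 1132844.

1132844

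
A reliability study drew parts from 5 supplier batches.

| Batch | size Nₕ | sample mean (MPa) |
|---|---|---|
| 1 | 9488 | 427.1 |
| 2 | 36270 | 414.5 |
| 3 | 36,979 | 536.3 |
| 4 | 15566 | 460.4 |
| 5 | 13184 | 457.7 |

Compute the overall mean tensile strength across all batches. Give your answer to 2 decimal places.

N = 111487; weights Wₕ = Nₕ/N = (0.0851, 0.3253, 0.3317, 0.1396, 0.1183).
x̄_st = Σ Wₕ·x̄ₕ = 0.0851·427.1 + 0.3253·414.5 + 0.3317·536.3 + 0.1396·460.4 + 0.1183·457.7 ≈ 467.4893...
→ 467.49.

467.49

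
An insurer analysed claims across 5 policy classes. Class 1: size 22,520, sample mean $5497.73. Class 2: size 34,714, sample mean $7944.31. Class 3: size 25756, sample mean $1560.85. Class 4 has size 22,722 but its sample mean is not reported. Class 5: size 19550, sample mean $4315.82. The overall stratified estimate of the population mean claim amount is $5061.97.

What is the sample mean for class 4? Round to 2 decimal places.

N = 22520 + 34714 + 25756 + 22722 + 19550 = 125262.
Overall total = μ·N = 5061.97·125262 = 634072486.14.
Subtract the known strata: 22520·5497.73 + 34714·7944.31 + 25756·1560.85 + 19550·4315.82 = 524163190.54.
Remaining total for class 4: 634072486.14 − 524163190.54 = 109909295.6.
Divide by its size: 109909295.6 / 22722 = 4837.1312... → 4837.13.

4837.13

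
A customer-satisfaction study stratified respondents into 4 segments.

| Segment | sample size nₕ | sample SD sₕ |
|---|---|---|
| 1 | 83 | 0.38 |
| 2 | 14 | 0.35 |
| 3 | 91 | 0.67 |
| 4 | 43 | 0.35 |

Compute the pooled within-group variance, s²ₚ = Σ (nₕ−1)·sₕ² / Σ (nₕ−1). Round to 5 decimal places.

1: (83−1)·0.38² = 82·0.1444 = 11.8408
2: (14−1)·0.35² = 13·0.1225 = 1.5925
3: (91−1)·0.67² = 90·0.4489 = 40.401
4: (43−1)·0.35² = 42·0.1225 = 5.145
Numerator = 58.9793; denominator = Σ(nₕ−1) = 227.
s²ₚ = 58.9793/227 = 0.2598207... → 0.25982.

0.25982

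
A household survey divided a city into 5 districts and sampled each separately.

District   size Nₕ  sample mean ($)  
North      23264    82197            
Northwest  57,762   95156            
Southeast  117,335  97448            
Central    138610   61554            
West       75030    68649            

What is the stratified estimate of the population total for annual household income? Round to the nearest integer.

North: 23264·82197 = 1912231008
Northwest: 57762·95156 = 5496400872
Southeast: 117335·97448 = 11434061080
Central: 138610·61554 = 8531999940
West: 75030·68649 = 5150734470
τ̂ = Σ Nₕx̄ₕ = 32525427370.

32525427370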